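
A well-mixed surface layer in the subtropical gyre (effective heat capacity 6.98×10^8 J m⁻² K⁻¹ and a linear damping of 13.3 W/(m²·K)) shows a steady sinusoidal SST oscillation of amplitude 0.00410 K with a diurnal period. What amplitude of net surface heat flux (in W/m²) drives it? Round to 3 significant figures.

Areal heat capacity C = 6.98×10^8 J m⁻² K⁻¹ (given).
ω = 2π / 86400 s = 7.27×10^-5 s⁻¹.
√((Cω)² + λ²) = √((50800)² + 13.3²) = 50800 W/(m²·K).
F₀ = A × √((Cω)²+λ²) = 0.00410 × 50800 = 208 W/m².

208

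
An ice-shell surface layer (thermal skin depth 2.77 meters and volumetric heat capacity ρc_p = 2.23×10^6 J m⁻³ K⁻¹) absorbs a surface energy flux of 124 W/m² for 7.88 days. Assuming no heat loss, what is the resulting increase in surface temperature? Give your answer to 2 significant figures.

Areal heat capacity C = ρc_p × D = 2.23×10^6 × 2.77 = 6.18×10^6 J/(m²·K).
Net heat input Q = F Δt = 124 × (7.88 days × 86400 s/day) = 8.44×10^7 J/m².
ΔT = Q / C = 8.44×10^7 / 6.18×10^6 = 13.7 K.

14 K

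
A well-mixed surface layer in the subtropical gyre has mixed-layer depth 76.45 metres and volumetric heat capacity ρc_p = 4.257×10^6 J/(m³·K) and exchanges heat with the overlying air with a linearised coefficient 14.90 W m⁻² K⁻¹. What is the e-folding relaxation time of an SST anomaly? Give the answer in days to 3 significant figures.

253 days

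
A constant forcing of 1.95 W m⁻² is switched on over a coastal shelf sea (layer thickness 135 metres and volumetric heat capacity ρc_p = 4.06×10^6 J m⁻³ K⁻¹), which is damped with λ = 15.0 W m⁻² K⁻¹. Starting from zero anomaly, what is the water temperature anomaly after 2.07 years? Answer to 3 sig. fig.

Areal heat capacity C = ρc_p × D = 4.06×10^6 × 135 = 5.48×10^8 J m⁻² K⁻¹.
τ = C / λ = 5.48×10^8 / 15.0 = 3.65×10^7 s.
Equilibrium anomaly ΔT_eq = F / λ = 1.95 / 15.0 = 0.130 K.
t = 2.07 years = 6.53×10^7 s, so t/τ = 1.79.
ΔT(t) = ΔT_eq (1 − e^(−t/τ)) = 0.130 × (1 − e^−1.79) = 0.108 K.

0.108 K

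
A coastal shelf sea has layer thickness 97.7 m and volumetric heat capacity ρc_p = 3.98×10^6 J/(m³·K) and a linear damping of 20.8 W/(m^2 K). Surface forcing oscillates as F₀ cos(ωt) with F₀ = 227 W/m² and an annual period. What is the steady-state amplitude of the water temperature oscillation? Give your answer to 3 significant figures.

Areal heat capacity C = ρc_p × D = 3.98×10^6 × 97.7 = 3.89×10^8 J/(m^2 K).
Angular frequency ω = 2π / T = 2π / 3.15×10^7 s = 1.99×10^-7 s⁻¹.
√((Cω)² + λ²) = √((77.5)² + 20.8²) = 80.2 W/(m²·K).
Amplitude A = F₀ / √((Cω)²+λ²) = 227 / 80.2 = 2.83 K.

2.83 K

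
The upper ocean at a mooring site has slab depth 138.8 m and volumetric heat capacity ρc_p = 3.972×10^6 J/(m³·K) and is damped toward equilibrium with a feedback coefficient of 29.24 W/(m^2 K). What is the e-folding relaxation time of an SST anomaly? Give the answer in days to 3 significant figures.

218 days

Areal heat capacity C = ρc_p × D = 3.972×10^6 × 138.8 = 5.51×10^8 J m⁻² K⁻¹.
Relaxation time τ = C / λ = 5.51×10^8 / 29.24 = 1.89×10^7 s.
In days: 1.89×10^7 s / (86400 s/day) = 218 days.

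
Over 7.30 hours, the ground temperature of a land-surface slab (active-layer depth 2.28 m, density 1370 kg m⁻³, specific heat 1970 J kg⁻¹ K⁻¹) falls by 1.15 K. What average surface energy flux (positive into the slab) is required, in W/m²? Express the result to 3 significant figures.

-269

Areal heat capacity C = ρ c_p D = 1370 × 1970 × 2.28 = 6.15×10^6 J m⁻² K⁻¹.
Required heat per unit area: Q = C ΔT = 6.15×10^6 × -1.15 = -7.08×10^6 J/m².
Flux F = Q / Δt = -7.08×10^6 / 26300 s = -269 W/m².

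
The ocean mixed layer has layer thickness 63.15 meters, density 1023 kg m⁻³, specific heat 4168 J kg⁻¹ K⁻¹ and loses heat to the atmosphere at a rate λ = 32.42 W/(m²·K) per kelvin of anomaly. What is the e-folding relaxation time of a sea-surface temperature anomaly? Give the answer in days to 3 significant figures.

96.1 days

Areal heat capacity C = ρ c_p D = 1023 × 4168 × 63.15 = 2.69×10^8 J m⁻² K⁻¹.
Relaxation time τ = C / λ = 2.69×10^8 / 32.42 = 8.31×10^6 s.
In days: 8.31×10^6 s / (86400 s/day) = 96.1 days.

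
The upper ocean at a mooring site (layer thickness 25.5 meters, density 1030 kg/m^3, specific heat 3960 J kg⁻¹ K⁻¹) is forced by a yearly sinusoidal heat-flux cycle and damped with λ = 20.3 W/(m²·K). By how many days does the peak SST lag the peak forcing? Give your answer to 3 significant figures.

Areal heat capacity C = ρ c_p D = 1030 × 3960 × 25.5 = 1.04×10^8 J m⁻² K⁻¹.
ω = 2π / 3.15×10^7 s = 1.99×10^-7 s⁻¹.
Phase lag φ = arctan(Cω/λ) = arctan(20.7/20.3) = 0.796 rad.
Time lag = φ / ω = 0.796 / 1.99×10^-7 = 3.99×10^6 s = 46.2 days.

46.2 days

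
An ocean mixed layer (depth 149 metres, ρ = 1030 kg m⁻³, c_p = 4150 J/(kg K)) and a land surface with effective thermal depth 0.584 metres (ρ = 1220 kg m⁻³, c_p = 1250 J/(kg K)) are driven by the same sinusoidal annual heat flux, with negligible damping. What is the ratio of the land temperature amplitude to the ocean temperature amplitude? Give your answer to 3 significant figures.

715

C_ocean = 1030 × 4150 × 149 = 6.37×10^8 J/(m²·K).
C_land = 1220 × 1250 × 0.584 = 8.91×10^5 J/(m²·K).
Undamped amplitude ∝ 1/C, so A_land/A_ocean = C_ocean/C_land = 715.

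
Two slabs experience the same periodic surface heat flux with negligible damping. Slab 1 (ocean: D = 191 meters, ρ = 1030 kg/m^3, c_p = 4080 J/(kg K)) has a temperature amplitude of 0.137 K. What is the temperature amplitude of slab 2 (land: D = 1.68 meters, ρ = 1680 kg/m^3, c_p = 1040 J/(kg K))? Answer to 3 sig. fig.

C_ocean = 8.03×10^8 J/(m²·K); C_land = 2.94×10^6 J/(m²·K).
A ∝ 1/C ⇒ A_land = A_ocean × C_ocean/C_land = 0.137 × 273 = 37.5 K.

37.5 K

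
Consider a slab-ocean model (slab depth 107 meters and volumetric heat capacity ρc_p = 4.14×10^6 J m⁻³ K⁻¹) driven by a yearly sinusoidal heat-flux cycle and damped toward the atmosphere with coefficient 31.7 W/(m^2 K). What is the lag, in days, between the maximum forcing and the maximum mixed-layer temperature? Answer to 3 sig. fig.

Areal heat capacity C = ρc_p × D = 4.14×10^6 × 107 = 4.43×10^8 J/(m^2 K).
ω = 2π / 3.15×10^7 s = 1.99×10^-7 s⁻¹.
Phase lag φ = arctan(Cω/λ) = arctan(88.3/31.7) = 1.23 rad.
Time lag = φ / ω = 1.23 / 1.99×10^-7 = 6.15×10^6 s = 71.2 days.

71.2 days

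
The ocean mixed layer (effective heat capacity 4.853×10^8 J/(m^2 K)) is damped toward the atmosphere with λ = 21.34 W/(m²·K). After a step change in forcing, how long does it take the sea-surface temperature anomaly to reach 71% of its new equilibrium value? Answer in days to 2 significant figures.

Areal heat capacity C = 4.853×10^8 J/(m^2 K) (given).
τ = C / λ = 4.85×10^8 / 21.34 = 2.27×10^7 s.
Fraction reached: 1 − e^(−t/τ) = 0.71 ⇒ t = −τ ln(1 − 0.71) = τ × 1.24.
t = 2.82×10^7 s = 326 days.

330 days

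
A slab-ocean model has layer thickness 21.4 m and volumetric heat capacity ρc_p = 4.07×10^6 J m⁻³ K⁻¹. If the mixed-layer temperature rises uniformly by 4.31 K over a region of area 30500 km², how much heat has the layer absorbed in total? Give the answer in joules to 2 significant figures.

1.1×10^19 J

Areal heat capacity C = ρc_p × D = 4.07×10^6 × 21.4 = 8.71×10^7 J/(m^2 K).
Heat per unit area: q = C ΔT = 8.71×10^7 × 4.31 = 3.75×10^8 J/m².
Total heat: Q = q × A = 3.75×10^8 × (30500 × 10⁶ m²) = 1.14×10^19 J.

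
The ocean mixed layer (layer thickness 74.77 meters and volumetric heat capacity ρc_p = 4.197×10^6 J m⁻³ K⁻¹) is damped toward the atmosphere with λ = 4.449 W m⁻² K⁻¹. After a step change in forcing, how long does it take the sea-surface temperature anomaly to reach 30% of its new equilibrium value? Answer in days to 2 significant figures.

Areal heat capacity C = ρc_p × D = 4.197×10^6 × 74.77 = 3.14×10^8 J/(m^2 K).
τ = C / λ = 3.14×10^8 / 4.449 = 7.05×10^7 s.
Fraction reached: 1 − e^(−t/τ) = 0.30 ⇒ t = −τ ln(1 − 0.30) = τ × 0.357.
t = 2.52×10^7 s = 291 days.

290 days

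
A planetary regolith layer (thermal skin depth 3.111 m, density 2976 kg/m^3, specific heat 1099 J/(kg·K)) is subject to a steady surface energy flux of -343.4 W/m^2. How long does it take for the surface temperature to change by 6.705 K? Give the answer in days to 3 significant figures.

2.30 days

Areal heat capacity C = ρ c_p D = 2976 × 1099 × 3.111 = 1.02×10^7 J/(m²·K).
Time required: Δt = C ΔT / F = 1.02×10^7 × -6.705 / -343.4 = 1.99×10^5 s.
In days: 1.99×10^5 s / (86400 s/day) = 2.30 days.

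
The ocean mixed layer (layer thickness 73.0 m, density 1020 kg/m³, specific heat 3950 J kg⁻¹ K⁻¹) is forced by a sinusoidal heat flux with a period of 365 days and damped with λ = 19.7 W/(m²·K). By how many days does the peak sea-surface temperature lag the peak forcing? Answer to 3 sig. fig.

72.4 days

Areal heat capacity C = ρ c_p D = 1020 × 3950 × 73.0 = 2.94×10^8 J m⁻² K⁻¹.
ω = 2π / 3.15×10^7 s = 1.99×10^-7 s⁻¹.
Phase lag φ = arctan(Cω/λ) = arctan(58.6/19.7) = 1.25 rad.
Time lag = φ / ω = 1.25 / 1.99×10^-7 = 6.26×10^6 s = 72.4 days.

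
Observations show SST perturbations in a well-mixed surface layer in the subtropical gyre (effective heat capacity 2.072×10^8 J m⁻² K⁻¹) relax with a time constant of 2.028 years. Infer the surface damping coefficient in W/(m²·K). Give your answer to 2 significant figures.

Areal heat capacity C = 2.072×10^8 J m⁻² K⁻¹ (given).
τ = 2.028 years = 6.40×10^7 s.
λ = C / τ = 2.07×10^8 / 6.40×10^7 = 3.24 W/(m²·K).

3.2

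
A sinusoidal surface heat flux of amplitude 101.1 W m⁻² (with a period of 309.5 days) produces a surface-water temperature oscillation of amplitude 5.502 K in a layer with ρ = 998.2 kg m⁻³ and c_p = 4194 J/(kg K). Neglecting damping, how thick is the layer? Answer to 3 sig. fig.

18.7 m

ω = 2π / 2.67×10^7 s = 2.35×10^-7 s⁻¹.
Required C = F₀ / (A ω) = 101.1 / (5.502 × 2.35×10^-7) = 7.82×10^7 J/(m²·K).
D = C / (ρ c_p) = 7.82×10^7 / (998.2 × 4194) = 18.7 m.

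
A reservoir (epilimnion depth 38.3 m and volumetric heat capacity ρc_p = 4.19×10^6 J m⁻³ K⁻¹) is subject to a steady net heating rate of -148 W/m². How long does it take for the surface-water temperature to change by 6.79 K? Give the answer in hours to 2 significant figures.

Areal heat capacity C = ρc_p × D = 4.19×10^6 × 38.3 = 1.60×10^8 J m⁻² K⁻¹.
Time required: Δt = C ΔT / F = 1.60×10^8 × -6.79 / -148 = 7.36×10^6 s.
In hours: 7.36×10^6 s / (3600 s/hour) = 2050 hours.

2000 hours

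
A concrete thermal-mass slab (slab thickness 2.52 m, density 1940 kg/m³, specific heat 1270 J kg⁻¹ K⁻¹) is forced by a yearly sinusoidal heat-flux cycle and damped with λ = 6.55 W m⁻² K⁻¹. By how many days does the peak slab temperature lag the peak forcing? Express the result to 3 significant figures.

10.8 days

Areal heat capacity C = ρ c_p D = 1940 × 1270 × 2.52 = 6.21×10^6 J/(m^2 K).
ω = 2π / 3.15×10^7 s = 1.99×10^-7 s⁻¹.
Phase lag φ = arctan(Cω/λ) = arctan(1.24/6.55) = 0.187 rad.
Time lag = φ / ω = 0.187 / 1.99×10^-7 = 9.37×10^5 s = 10.8 days.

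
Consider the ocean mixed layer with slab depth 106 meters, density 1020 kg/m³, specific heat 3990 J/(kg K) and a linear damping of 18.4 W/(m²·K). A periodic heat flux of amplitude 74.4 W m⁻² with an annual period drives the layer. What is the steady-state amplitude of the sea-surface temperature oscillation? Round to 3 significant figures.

Areal heat capacity C = ρ c_p D = 1020 × 3990 × 106 = 4.31×10^8 J/(m²·K).
Angular frequency ω = 2π / T = 2π / 3.15×10^7 s = 1.99×10^-7 s⁻¹.
√((Cω)² + λ²) = √((86.0)² + 18.4²) = 87.9 W/(m²·K).
Amplitude A = F₀ / √((Cω)²+λ²) = 74.4 / 87.9 = 0.846 K.

0.846 K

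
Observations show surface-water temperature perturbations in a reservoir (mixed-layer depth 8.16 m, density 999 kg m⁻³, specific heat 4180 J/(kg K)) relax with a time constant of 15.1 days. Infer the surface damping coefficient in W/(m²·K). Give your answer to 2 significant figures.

26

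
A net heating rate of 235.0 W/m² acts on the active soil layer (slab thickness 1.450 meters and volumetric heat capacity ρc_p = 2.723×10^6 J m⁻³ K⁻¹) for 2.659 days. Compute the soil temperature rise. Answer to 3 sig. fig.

13.7 K

Areal heat capacity C = ρc_p × D = 2.723×10^6 × 1.450 = 3.95×10^6 J/(m²·K).
Net heat input Q = F Δt = 235.0 × (2.659 days × 86400 s/day) = 5.40×10^7 J/m².
ΔT = Q / C = 5.40×10^7 / 3.95×10^6 = 13.7 K.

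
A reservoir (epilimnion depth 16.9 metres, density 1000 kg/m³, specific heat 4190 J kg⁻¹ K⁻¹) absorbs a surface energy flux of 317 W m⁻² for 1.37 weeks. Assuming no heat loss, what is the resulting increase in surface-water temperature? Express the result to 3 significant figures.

Areal heat capacity C = ρ c_p D = 1000 × 4190 × 16.9 = 7.08×10^7 J/(m^2 K).
Net heat input Q = F Δt = 317 × (1.37 weeks × 6.048×10^5 s/week) = 2.63×10^8 J/m².
ΔT = Q / C = 2.63×10^8 / 7.08×10^7 = 3.71 K.

3.71 K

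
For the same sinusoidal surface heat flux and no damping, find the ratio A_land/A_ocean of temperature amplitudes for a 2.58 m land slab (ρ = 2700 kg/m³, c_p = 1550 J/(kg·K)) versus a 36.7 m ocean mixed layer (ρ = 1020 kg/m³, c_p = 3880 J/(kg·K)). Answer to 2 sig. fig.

13

C_ocean = 1020 × 3880 × 36.7 = 1.45×10^8 J/(m²·K).
C_land = 2700 × 1550 × 2.58 = 1.08×10^7 J/(m²·K).
Undamped amplitude ∝ 1/C, so A_land/A_ocean = C_ocean/C_land = 13.5.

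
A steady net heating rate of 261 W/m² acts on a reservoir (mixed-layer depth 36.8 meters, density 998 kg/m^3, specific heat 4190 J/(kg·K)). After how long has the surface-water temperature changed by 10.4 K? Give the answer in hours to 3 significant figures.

Areal heat capacity C = ρ c_p D = 998 × 4190 × 36.8 = 1.54×10^8 J m⁻² K⁻¹.
Time required: Δt = C ΔT / F = 1.54×10^8 × 10.4 / 261 = 6.13×10^6 s.
In hours: 6.13×10^6 s / (3600 s/hour) = 1700 hours.

1700 hours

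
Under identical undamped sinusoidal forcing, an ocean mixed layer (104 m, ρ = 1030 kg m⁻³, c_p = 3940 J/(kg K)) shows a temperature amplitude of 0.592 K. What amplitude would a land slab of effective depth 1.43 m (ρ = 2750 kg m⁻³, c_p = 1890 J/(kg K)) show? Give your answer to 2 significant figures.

C_ocean = 4.22×10^8 J/(m²·K); C_land = 7.43×10^6 J/(m²·K).
A ∝ 1/C ⇒ A_land = A_ocean × C_ocean/C_land = 0.592 × 56.8 = 33.6 K.

34 K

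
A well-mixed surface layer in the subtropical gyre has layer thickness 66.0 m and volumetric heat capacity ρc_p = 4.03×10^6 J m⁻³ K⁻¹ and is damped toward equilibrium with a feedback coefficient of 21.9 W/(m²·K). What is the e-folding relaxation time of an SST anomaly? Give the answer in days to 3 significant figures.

Areal heat capacity C = ρc_p × D = 4.03×10^6 × 66.0 = 2.66×10^8 J/(m²·K).
Relaxation time τ = C / λ = 2.66×10^8 / 21.9 = 1.21×10^7 s.
In days: 1.21×10^7 s / (86400 s/day) = 141 days.

141 days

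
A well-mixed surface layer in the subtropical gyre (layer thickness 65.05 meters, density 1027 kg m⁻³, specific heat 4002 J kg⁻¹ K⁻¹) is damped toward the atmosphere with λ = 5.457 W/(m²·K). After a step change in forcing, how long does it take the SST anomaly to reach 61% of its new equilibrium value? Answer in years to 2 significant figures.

Areal heat capacity C = ρ c_p D = 1027 × 4002 × 65.05 = 2.67×10^8 J m⁻² K⁻¹.
τ = C / λ = 2.67×10^8 / 5.457 = 4.90×10^7 s.
Fraction reached: 1 − e^(−t/τ) = 0.61 ⇒ t = −τ ln(1 − 0.61) = τ × 0.942.
t = 4.61×10^7 s = 1.46 years.

1.5 years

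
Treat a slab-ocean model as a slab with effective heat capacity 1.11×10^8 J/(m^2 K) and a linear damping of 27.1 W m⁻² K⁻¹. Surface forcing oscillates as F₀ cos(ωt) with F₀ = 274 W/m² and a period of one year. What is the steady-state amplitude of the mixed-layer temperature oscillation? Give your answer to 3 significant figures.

Areal heat capacity C = 1.11×10^8 J/(m^2 K) (given).
Angular frequency ω = 2π / T = 2π / 3.15×10^7 s = 1.99×10^-7 s⁻¹.
√((Cω)² + λ²) = √((22.1)² + 27.1²) = 35.0 W/(m²·K).
Amplitude A = F₀ / √((Cω)²+λ²) = 274 / 35.0 = 7.83 K.

7.83 K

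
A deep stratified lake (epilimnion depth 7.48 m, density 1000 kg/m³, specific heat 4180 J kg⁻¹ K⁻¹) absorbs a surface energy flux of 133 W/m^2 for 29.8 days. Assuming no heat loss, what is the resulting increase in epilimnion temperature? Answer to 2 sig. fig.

11 K

Areal heat capacity C = ρ c_p D = 1000 × 4180 × 7.48 = 3.13×10^7 J m⁻² K⁻¹.
Net heat input Q = F Δt = 133 × (29.8 days × 86400 s/day) = 3.42×10^8 J/m².
ΔT = Q / C = 3.42×10^8 / 3.13×10^7 = 11.0 K.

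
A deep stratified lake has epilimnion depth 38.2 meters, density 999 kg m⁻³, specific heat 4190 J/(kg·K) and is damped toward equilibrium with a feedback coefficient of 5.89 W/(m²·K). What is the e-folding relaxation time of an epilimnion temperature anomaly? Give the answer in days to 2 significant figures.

310 days

Areal heat capacity C = ρ c_p D = 999 × 4190 × 38.2 = 1.60×10^8 J/(m^2 K).
Relaxation time τ = C / λ = 1.60×10^8 / 5.89 = 2.71×10^7 s.
In days: 2.71×10^7 s / (86400 s/day) = 314 days.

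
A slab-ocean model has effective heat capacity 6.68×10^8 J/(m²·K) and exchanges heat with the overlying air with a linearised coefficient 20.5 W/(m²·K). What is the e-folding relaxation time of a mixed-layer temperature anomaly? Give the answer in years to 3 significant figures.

Areal heat capacity C = 6.68×10^8 J/(m²·K) (given).
Relaxation time τ = C / λ = 6.68×10^8 / 20.5 = 3.26×10^7 s.
In years: 3.26×10^7 s / (3.156×10^7 s/year) = 1.03 years.

1.03 years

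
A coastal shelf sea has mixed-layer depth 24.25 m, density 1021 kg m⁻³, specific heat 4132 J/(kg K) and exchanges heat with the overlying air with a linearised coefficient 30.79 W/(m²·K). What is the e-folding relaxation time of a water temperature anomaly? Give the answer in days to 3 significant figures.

38.5 days

Areal heat capacity C = ρ c_p D = 1021 × 4132 × 24.25 = 1.02×10^8 J/(m^2 K).
Relaxation time τ = C / λ = 1.02×10^8 / 30.79 = 3.32×10^6 s.
In days: 3.32×10^6 s / (86400 s/day) = 38.5 days.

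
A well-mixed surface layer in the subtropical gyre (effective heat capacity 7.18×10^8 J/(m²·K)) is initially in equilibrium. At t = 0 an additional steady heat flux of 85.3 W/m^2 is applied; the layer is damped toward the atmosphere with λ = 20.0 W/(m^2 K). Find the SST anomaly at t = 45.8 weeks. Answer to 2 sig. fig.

2.3 K

Areal heat capacity C = 7.18×10^8 J/(m²·K) (given).
τ = C / λ = 7.18×10^8 / 20.0 = 3.59×10^7 s.
Equilibrium anomaly ΔT_eq = F / λ = 85.3 / 20.0 = 4.26 K.
t = 45.8 weeks = 2.77×10^7 s, so t/τ = 0.772.
ΔT(t) = ΔT_eq (1 − e^(−t/τ)) = 4.26 × (1 − e^−0.772) = 2.29 K.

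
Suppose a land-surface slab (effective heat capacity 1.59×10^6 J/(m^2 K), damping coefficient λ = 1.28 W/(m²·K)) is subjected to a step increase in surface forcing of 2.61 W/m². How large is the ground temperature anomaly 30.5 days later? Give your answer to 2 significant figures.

1.8 K

Areal heat capacity C = 1.59×10^6 J/(m^2 K) (given).
τ = C / λ = 1.59×10^6 / 1.28 = 1.24×10^6 s.
Equilibrium anomaly ΔT_eq = F / λ = 2.61 / 1.28 = 2.04 K.
t = 30.5 days = 2.64×10^6 s, so t/τ = 2.12.
ΔT(t) = ΔT_eq (1 − e^(−t/τ)) = 2.04 × (1 − e^−2.12) = 1.79 K.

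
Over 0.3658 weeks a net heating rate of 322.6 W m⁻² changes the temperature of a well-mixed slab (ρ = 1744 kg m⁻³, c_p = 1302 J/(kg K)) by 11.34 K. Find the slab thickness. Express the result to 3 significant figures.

2.77 m

Heat input Q = F Δt = 322.6 × 2.21×10^5 s = 7.14×10^7 J/m².
Required areal heat capacity C = Q / ΔT = 6.29×10^6 J/(m²·K).
Depth D = C / (ρ c_p) = 6.29×10^6 / (1744 × 1302) = 2.77 m.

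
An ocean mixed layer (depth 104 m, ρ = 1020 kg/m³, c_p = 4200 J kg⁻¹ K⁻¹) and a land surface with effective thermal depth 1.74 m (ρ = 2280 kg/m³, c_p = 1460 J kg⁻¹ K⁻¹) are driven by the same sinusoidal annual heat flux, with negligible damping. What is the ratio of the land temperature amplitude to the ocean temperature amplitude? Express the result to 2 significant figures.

77

C_ocean = 1020 × 4200 × 104 = 4.46×10^8 J/(m²·K).
C_land = 2280 × 1460 × 1.74 = 5.79×10^6 J/(m²·K).
Undamped amplitude ∝ 1/C, so A_land/A_ocean = C_ocean/C_land = 76.9.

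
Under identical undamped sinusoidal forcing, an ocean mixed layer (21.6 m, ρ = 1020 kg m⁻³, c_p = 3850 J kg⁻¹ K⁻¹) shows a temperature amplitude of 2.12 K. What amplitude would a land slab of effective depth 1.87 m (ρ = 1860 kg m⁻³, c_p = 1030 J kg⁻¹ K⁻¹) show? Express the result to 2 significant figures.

50 K

C_ocean = 8.48×10^7 J/(m²·K); C_land = 3.58×10^6 J/(m²·K).
A ∝ 1/C ⇒ A_land = A_ocean × C_ocean/C_land = 2.12 × 23.7 = 50.2 K.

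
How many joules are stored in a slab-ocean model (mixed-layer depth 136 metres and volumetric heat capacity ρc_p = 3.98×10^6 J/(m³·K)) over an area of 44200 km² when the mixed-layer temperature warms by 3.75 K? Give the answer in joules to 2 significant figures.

9.0×10^19 J

Areal heat capacity C = ρc_p × D = 3.98×10^6 × 136 = 5.41×10^8 J/(m²·K).
Heat per unit area: q = C ΔT = 5.41×10^8 × 3.75 = 2.03×10^9 J/m².
Total heat: Q = q × A = 2.03×10^9 × (44200 × 10⁶ m²) = 8.97×10^19 J.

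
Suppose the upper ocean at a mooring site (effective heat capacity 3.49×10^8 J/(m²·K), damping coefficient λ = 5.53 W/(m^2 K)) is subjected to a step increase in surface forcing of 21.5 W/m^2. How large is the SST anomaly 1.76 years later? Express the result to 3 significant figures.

Areal heat capacity C = 3.49×10^8 J/(m²·K) (given).
τ = C / λ = 3.49×10^8 / 5.53 = 6.31×10^7 s.
Equilibrium anomaly ΔT_eq = F / λ = 21.5 / 5.53 = 3.89 K.
t = 1.76 years = 5.55×10^7 s, so t/τ = 0.880.
ΔT(t) = ΔT_eq (1 − e^(−t/τ)) = 3.89 × (1 − e^−0.880) = 2.28 K.

2.28 K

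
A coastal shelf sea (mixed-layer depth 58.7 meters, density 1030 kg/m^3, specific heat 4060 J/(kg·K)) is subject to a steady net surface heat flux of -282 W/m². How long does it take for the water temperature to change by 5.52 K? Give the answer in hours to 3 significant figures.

1330 hours

Areal heat capacity C = ρ c_p D = 1030 × 4060 × 58.7 = 2.45×10^8 J/(m²·K).
Time required: Δt = C ΔT / F = 2.45×10^8 × -5.52 / -282 = 4.80×10^6 s.
In hours: 4.80×10^6 s / (3600 s/hour) = 1330 hours.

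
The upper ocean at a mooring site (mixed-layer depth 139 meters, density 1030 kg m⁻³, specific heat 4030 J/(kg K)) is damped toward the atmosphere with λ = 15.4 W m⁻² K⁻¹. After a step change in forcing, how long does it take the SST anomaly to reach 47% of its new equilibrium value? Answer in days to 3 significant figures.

275 days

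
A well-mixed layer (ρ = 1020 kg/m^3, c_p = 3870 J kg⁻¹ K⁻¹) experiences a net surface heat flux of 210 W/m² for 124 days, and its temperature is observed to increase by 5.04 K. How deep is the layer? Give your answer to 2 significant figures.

110 m

Heat input Q = F Δt = 210 × 1.07×10^7 s = 2.25×10^9 J/m².
Required areal heat capacity C = Q / ΔT = 4.46×10^8 J/(m²·K).
Depth D = C / (ρ c_p) = 4.46×10^8 / (1020 × 3870) = 113 m.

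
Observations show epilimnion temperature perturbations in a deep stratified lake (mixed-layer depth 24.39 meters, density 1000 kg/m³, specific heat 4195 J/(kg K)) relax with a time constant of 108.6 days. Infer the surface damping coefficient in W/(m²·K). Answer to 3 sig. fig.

10.9

Areal heat capacity C = ρ c_p D = 1000 × 4195 × 24.39 = 1.02×10^8 J/(m²·K).
τ = 108.6 days = 9.38×10^6 s.
λ = C / τ = 1.02×10^8 / 9.38×10^6 = 10.9 W/(m²·K).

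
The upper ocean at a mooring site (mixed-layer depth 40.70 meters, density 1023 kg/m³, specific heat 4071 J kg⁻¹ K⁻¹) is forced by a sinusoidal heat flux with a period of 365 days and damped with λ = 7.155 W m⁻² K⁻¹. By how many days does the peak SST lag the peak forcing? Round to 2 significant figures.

79 days

Areal heat capacity C = ρ c_p D = 1023 × 4071 × 40.70 = 1.70×10^8 J/(m^2 K).
ω = 2π / 3.15×10^7 s = 1.99×10^-7 s⁻¹.
Phase lag φ = arctan(Cω/λ) = arctan(33.8/7.155) = 1.36 rad.
Time lag = φ / ω = 1.36 / 1.99×10^-7 = 6.84×10^6 s = 79.1 days.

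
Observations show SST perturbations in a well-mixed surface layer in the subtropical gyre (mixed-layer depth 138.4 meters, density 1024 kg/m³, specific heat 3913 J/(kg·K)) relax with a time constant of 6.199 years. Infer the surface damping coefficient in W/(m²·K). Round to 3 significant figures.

Areal heat capacity C = ρ c_p D = 1024 × 3913 × 138.4 = 5.55×10^8 J m⁻² K⁻¹.
τ = 6.199 years = 1.96×10^8 s.
λ = C / τ = 5.55×10^8 / 1.96×10^8 = 2.83 W/(m²·K).

2.83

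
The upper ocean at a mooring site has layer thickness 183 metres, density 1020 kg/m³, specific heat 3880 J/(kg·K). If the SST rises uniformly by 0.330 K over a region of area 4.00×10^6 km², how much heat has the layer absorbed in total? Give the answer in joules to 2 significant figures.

Areal heat capacity C = ρ c_p D = 1020 × 3880 × 183 = 7.24×10^8 J/(m²·K).
Heat per unit area: q = C ΔT = 7.24×10^8 × 0.330 = 2.39×10^8 J/m².
Total heat: Q = q × A = 2.39×10^8 × (4.00×10^6 × 10⁶ m²) = 9.56×10^20 J.

9.6×10^20 J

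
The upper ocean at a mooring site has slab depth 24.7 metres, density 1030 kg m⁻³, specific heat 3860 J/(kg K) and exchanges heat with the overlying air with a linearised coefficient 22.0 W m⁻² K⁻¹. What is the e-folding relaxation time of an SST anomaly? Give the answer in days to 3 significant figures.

51.7 days

Areal heat capacity C = ρ c_p D = 1030 × 3860 × 24.7 = 9.82×10^7 J/(m^2 K).
Relaxation time τ = C / λ = 9.82×10^7 / 22.0 = 4.46×10^6 s.
In days: 4.46×10^6 s / (86400 s/day) = 51.7 days.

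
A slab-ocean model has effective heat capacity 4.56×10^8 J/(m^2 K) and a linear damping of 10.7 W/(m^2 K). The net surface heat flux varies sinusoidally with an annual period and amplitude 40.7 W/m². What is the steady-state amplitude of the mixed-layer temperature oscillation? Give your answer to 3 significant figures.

Areal heat capacity C = 4.56×10^8 J/(m^2 K) (given).
Angular frequency ω = 2π / T = 2π / 3.15×10^7 s = 1.99×10^-7 s⁻¹.
√((Cω)² + λ²) = √((90.9)² + 10.7²) = 91.5 W/(m²·K).
Amplitude A = F₀ / √((Cω)²+λ²) = 40.7 / 91.5 = 0.445 K.

0.445 K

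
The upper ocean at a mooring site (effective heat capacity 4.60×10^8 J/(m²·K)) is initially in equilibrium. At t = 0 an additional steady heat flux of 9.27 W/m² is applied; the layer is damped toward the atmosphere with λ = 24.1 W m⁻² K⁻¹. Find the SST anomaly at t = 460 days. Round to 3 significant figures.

Areal heat capacity C = 4.60×10^8 J/(m²·K) (given).
τ = C / λ = 4.60×10^8 / 24.1 = 1.91×10^7 s.
Equilibrium anomaly ΔT_eq = F / λ = 9.27 / 24.1 = 0.385 K.
t = 460 days = 3.97×10^7 s, so t/τ = 2.08.
ΔT(t) = ΔT_eq (1 − e^(−t/τ)) = 0.385 × (1 − e^−2.08) = 0.337 K.

0.337 K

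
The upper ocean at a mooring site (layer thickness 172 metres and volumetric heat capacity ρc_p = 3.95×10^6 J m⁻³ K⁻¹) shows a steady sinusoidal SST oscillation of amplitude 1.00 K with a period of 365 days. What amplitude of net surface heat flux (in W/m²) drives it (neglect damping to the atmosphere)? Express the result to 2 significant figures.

Areal heat capacity C = ρc_p × D = 3.95×10^6 × 172 = 6.79×10^8 J m⁻² K⁻¹.
ω = 2π / 3.15×10^7 s = 1.99×10^-7 s⁻¹.
Cω = 6.79×10^8 × 1.99×10^-7 = 135 W/(m²·K).
F₀ = A × Cω = 1.00 × 135 = 135 W/m².

140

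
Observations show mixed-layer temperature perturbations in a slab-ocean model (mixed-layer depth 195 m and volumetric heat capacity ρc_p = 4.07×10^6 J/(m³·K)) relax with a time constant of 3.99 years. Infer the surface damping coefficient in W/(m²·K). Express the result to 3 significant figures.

6.30

Areal heat capacity C = ρc_p × D = 4.07×10^6 × 195 = 7.94×10^8 J/(m^2 K).
τ = 3.99 years = 1.26×10^8 s.
λ = C / τ = 7.94×10^8 / 1.26×10^8 = 6.30 W/(m²·K).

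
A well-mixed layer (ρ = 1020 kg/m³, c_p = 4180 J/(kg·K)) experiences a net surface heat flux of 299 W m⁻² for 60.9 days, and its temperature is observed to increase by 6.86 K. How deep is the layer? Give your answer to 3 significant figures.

Heat input Q = F Δt = 299 × 5.26×10^6 s = 1.57×10^9 J/m².
Required areal heat capacity C = Q / ΔT = 2.29×10^8 J/(m²·K).
Depth D = C / (ρ c_p) = 2.29×10^8 / (1020 × 4180) = 53.8 m.

53.8 m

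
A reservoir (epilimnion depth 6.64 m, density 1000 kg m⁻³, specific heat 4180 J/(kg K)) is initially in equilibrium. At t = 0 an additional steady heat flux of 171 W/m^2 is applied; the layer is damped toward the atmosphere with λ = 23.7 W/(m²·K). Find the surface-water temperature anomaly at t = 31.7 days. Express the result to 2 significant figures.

6.5 K

Areal heat capacity C = ρ c_p D = 1000 × 4180 × 6.64 = 2.78×10^7 J/(m²·K).
τ = C / λ = 2.78×10^7 / 23.7 = 1.17×10^6 s.
Equilibrium anomaly ΔT_eq = F / λ = 171 / 23.7 = 7.22 K.
t = 31.7 days = 2.74×10^6 s, so t/τ = 2.34.
ΔT(t) = ΔT_eq (1 − e^(−t/τ)) = 7.22 × (1 − e^−2.34) = 6.52 K.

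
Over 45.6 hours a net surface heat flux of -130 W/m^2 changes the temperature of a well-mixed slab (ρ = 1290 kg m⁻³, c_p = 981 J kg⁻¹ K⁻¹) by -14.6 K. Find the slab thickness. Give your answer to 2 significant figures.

Heat input Q = F Δt = -130 × 1.64×10^5 s = -2.13×10^7 J/m².
Required areal heat capacity C = Q / ΔT = 1.46×10^6 J/(m²·K).
Depth D = C / (ρ c_p) = 1.46×10^6 / (1290 × 981) = 1.16 m.

1.2 m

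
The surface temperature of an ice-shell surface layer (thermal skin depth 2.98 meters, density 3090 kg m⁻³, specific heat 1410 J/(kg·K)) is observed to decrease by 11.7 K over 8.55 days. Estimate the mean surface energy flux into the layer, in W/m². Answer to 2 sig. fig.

-210

Areal heat capacity C = ρ c_p D = 3090 × 1410 × 2.98 = 1.30×10^7 J m⁻² K⁻¹.
Required heat per unit area: Q = C ΔT = 1.30×10^7 × -11.7 = -1.52×10^8 J/m².
Flux F = Q / Δt = -1.52×10^8 / 7.39×10^5 s = -206 W/m².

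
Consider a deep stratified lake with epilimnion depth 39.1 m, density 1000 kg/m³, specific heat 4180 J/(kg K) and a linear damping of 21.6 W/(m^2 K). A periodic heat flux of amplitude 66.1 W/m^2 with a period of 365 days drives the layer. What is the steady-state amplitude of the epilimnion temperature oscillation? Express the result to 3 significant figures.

1.69 K

Areal heat capacity C = ρ c_p D = 1000 × 4180 × 39.1 = 1.63×10^8 J m⁻² K⁻¹.
Angular frequency ω = 2π / T = 2π / 3.15×10^7 s = 1.99×10^-7 s⁻¹.
√((Cω)² + λ²) = √((32.6)² + 21.6²) = 39.1 W/(m²·K).
Amplitude A = F₀ / √((Cω)²+λ²) = 66.1 / 39.1 = 1.69 K.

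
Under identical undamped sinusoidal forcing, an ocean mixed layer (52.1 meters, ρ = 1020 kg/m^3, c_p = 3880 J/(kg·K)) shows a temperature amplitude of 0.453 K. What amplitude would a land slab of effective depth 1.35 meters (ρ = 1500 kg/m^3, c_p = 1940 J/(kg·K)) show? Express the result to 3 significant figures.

23.8 K

C_ocean = 2.06×10^8 J/(m²·K); C_land = 3.93×10^6 J/(m²·K).
A ∝ 1/C ⇒ A_land = A_ocean × C_ocean/C_land = 0.453 × 52.5 = 23.8 K.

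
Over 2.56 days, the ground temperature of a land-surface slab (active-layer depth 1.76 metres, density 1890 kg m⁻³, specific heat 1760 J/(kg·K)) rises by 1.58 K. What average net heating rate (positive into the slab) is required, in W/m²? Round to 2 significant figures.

42

Areal heat capacity C = ρ c_p D = 1890 × 1760 × 1.76 = 5.85×10^6 J m⁻² K⁻¹.
Required heat per unit area: Q = C ΔT = 5.85×10^6 × 1.58 = 9.25×10^6 J/m².
Flux F = Q / Δt = 9.25×10^6 / 2.21×10^5 s = 41.8 W/m².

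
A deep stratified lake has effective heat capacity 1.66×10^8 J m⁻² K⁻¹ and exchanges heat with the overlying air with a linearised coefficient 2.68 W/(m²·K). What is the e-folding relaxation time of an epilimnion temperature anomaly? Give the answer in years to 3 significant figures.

1.96 years

Areal heat capacity C = 1.66×10^8 J m⁻² K⁻¹ (given).
Relaxation time τ = C / λ = 1.66×10^8 / 2.68 = 6.19×10^7 s.
In years: 6.19×10^7 s / (3.156×10^7 s/year) = 1.96 years.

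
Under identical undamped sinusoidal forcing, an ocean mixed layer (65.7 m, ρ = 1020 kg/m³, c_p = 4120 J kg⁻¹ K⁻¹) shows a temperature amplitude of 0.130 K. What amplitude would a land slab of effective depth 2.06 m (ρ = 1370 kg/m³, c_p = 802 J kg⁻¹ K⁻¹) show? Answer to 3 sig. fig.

C_ocean = 2.76×10^8 J/(m²·K); C_land = 2.26×10^6 J/(m²·K).
A ∝ 1/C ⇒ A_land = A_ocean × C_ocean/C_land = 0.130 × 122 = 15.9 K.

15.9 K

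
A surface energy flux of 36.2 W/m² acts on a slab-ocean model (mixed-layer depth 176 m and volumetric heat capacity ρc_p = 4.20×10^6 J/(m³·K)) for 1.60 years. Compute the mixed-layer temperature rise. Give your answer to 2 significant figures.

Areal heat capacity C = ρc_p × D = 4.20×10^6 × 176 = 7.39×10^8 J m⁻² K⁻¹.
Net heat input Q = F Δt = 36.2 × (1.60 years × 3.156×10^7 s/year) = 1.83×10^9 J/m².
ΔT = Q / C = 1.83×10^9 / 7.39×10^8 = 2.47 K.

2.5 K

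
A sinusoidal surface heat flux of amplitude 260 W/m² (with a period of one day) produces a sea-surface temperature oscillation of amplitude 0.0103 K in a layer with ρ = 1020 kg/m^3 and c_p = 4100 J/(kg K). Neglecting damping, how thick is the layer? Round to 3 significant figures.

83.0 m

ω = 2π / 86400 s = 7.27×10^-5 s⁻¹.
Required C = F₀ / (A ω) = 260 / (0.0103 × 7.27×10^-5) = 3.47×10^8 J/(m²·K).
D = C / (ρ c_p) = 3.47×10^8 / (1020 × 4100) = 83.0 m.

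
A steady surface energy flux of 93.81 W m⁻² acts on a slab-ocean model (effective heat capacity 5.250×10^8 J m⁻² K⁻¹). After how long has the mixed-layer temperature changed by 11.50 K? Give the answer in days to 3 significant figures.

Areal heat capacity C = 5.250×10^8 J m⁻² K⁻¹ (given).
Time required: Δt = C ΔT / F = 5.25×10^8 × 11.50 / 93.81 = 6.44×10^7 s.
In days: 6.44×10^7 s / (86400 s/day) = 745 days.

745 days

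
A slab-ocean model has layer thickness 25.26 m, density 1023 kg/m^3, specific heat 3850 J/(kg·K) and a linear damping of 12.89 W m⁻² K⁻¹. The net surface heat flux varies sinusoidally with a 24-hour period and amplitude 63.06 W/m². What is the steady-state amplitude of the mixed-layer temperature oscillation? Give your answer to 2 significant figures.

0.0087 K

Areal heat capacity C = ρ c_p D = 1023 × 3850 × 25.26 = 9.95×10^7 J/(m²·K).
Angular frequency ω = 2π / T = 2π / 86400 s = 7.27×10^-5 s⁻¹.
√((Cω)² + λ²) = √((7230)² + 12.89²) = 7230 W/(m²·K).
Amplitude A = F₀ / √((Cω)²+λ²) = 63.06 / 7230 = 0.00872 K.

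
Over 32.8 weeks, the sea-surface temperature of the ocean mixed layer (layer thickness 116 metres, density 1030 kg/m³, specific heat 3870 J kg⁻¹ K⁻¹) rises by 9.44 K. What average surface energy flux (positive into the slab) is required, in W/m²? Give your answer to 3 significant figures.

Areal heat capacity C = ρ c_p D = 1030 × 3870 × 116 = 4.62×10^8 J m⁻² K⁻¹.
Required heat per unit area: Q = C ΔT = 4.62×10^8 × 9.44 = 4.36×10^9 J/m².
Flux F = Q / Δt = 4.36×10^9 / 1.98×10^7 s = 220 W/m².

220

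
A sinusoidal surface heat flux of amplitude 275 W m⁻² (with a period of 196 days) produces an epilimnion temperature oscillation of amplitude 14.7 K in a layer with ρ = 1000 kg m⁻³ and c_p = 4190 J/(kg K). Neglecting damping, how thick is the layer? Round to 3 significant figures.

12.0 m

ω = 2π / 1.69×10^7 s = 3.71×10^-7 s⁻¹.
Required C = F₀ / (A ω) = 275 / (14.7 × 3.71×10^-7) = 5.04×10^7 J/(m²·K).
D = C / (ρ c_p) = 5.04×10^7 / (1000 × 4190) = 12.0 m.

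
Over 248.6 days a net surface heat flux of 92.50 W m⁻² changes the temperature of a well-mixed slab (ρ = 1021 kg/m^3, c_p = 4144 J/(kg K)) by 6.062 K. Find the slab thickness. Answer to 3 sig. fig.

77.5 m

Heat input Q = F Δt = 92.50 × 2.15×10^7 s = 1.99×10^9 J/m².
Required areal heat capacity C = Q / ΔT = 3.28×10^8 J/(m²·K).
Depth D = C / (ρ c_p) = 3.28×10^8 / (1021 × 4144) = 77.5 m.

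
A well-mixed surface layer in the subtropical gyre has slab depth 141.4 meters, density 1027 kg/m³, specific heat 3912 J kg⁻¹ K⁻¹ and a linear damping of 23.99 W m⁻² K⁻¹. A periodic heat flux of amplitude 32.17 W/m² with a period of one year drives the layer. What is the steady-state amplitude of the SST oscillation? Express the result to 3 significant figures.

0.278 K

Areal heat capacity C = ρ c_p D = 1027 × 3912 × 141.4 = 5.68×10^8 J/(m²·K).
Angular frequency ω = 2π / T = 2π / 3.15×10^7 s = 1.99×10^-7 s⁻¹.
√((Cω)² + λ²) = √((113)² + 23.99²) = 116 W/(m²·K).
Amplitude A = F₀ / √((Cω)²+λ²) = 32.17 / 116 = 0.278 K.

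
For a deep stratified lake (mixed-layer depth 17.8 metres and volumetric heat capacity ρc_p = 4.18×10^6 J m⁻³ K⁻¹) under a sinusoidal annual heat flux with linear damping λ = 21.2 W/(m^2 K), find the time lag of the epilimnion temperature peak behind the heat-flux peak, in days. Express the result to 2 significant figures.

Areal heat capacity C = ρc_p × D = 4.18×10^6 × 17.8 = 7.44×10^7 J/(m^2 K).
ω = 2π / 3.15×10^7 s = 1.99×10^-7 s⁻¹.
Phase lag φ = arctan(Cω/λ) = arctan(14.8/21.2) = 0.610 rad.
Time lag = φ / ω = 0.610 / 1.99×10^-7 = 3.06×10^6 s = 35.4 days.

35 days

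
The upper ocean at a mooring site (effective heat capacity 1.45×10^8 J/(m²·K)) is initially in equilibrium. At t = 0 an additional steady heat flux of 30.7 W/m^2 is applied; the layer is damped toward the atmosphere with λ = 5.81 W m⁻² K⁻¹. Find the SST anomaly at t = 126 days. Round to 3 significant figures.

1.87 K

Areal heat capacity C = 1.45×10^8 J/(m²·K) (given).
τ = C / λ = 1.45×10^8 / 5.81 = 2.50×10^7 s.
Equilibrium anomaly ΔT_eq = F / λ = 30.7 / 5.81 = 5.28 K.
t = 126 days = 1.09×10^7 s, so t/τ = 0.436.
ΔT(t) = ΔT_eq (1 − e^(−t/τ)) = 5.28 × (1 − e^−0.436) = 1.87 K.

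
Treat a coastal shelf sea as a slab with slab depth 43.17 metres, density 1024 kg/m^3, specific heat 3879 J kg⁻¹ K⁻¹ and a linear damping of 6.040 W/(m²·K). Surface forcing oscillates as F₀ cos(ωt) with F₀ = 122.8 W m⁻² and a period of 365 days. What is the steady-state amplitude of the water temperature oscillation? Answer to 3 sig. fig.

Areal heat capacity C = ρ c_p D = 1024 × 3879 × 43.17 = 1.71×10^8 J m⁻² K⁻¹.
Angular frequency ω = 2π / T = 2π / 3.15×10^7 s = 1.99×10^-7 s⁻¹.
√((Cω)² + λ²) = √((34.2)² + 6.040²) = 34.7 W/(m²·K).
Amplitude A = F₀ / √((Cω)²+λ²) = 122.8 / 34.7 = 3.54 K.

3.54 K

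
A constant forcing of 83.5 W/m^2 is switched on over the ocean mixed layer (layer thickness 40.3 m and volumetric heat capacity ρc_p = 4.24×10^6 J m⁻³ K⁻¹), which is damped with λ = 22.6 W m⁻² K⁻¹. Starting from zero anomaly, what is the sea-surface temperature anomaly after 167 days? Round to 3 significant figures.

3.15 K

Areal heat capacity C = ρc_p × D = 4.24×10^6 × 40.3 = 1.71×10^8 J/(m^2 K).
τ = C / λ = 1.71×10^8 / 22.6 = 7.56×10^6 s.
Equilibrium anomaly ΔT_eq = F / λ = 83.5 / 22.6 = 3.69 K.
t = 167 days = 1.44×10^7 s, so t/τ = 1.91.
ΔT(t) = ΔT_eq (1 − e^(−t/τ)) = 3.69 × (1 − e^−1.91) = 3.15 K.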